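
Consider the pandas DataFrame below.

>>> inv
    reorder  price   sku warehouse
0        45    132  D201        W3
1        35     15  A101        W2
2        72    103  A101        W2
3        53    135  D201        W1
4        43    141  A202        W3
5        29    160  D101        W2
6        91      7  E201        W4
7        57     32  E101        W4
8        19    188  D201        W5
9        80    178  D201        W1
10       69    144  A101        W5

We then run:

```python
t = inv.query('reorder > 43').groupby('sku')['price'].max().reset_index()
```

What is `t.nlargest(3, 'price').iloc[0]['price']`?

178

filter rows where reorder > 43:
    reorder  price   sku warehouse
0        45    132  D201        W3
2        72    103  A101        W2
3        53    135  D201        W1
6        91      7  E201        W4
7        57     32  E101        W4
9        80    178  D201        W1
10       69    144  A101        W5
group by sku, max of price:
sku
A101    144
D201    178
E101     32
E201      7
Name: price, dtype: int64
reset_index():
    sku  price
0  A101    144
1  D201    178
2  E101     32
3  E201      7
take 3 rows with largest price:
    sku  price
1  D201    178
0  A101    144
2  E101     32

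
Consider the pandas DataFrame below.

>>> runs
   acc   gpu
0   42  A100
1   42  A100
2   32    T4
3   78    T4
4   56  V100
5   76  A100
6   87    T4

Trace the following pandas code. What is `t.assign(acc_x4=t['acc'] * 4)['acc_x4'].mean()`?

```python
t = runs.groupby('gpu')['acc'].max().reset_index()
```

group by gpu, max of acc:
gpu
A100    76
T4      87
V100    56
Name: acc, dtype: int64
reset_index():
    gpu  acc
0  A100   76
1    T4   87
2  V100   56
add column acc_x4 = t['acc'] * 4:
    gpu  acc  acc_x4
0  A100   76     304
1    T4   87     348
2  V100   56     224

292.0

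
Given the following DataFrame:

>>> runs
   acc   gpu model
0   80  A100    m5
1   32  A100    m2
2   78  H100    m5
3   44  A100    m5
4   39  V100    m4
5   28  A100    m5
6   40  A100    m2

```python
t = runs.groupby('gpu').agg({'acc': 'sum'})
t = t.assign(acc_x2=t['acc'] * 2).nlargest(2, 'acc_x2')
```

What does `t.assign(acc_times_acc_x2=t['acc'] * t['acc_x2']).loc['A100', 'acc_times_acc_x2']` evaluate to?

group by gpu, sum of acc:
      acc
gpu      
A100  224
H100   78
V100   39
add column acc_x2 = t['acc'] * 2:
      acc  acc_x2
gpu              
A100  224     448
H100   78     156
V100   39      78
take 2 rows with largest acc_x2:
      acc  acc_x2
gpu              
A100  224     448
H100   78     156
add column acc_times_acc_x2 = t['acc'] * t['acc_x2']:
      acc  acc_x2  acc_times_acc_x2
gpu                                
A100  224     448            100352
H100   78     156             12168
So loc['A100', 'acc_times_acc_x2'] = 100352.

100352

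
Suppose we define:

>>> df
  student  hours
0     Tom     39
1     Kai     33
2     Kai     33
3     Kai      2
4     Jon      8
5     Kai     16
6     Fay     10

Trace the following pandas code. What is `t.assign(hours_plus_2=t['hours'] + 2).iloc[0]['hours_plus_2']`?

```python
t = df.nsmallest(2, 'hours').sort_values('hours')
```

take 2 rows with smallest hours:
  student  hours
3     Kai      2
4     Jon      8
sort by hours:
  student  hours
3     Kai      2
4     Jon      8
add column hours_plus_2 = t['hours'] + 2:
  student  hours  hours_plus_2
3     Kai      2             4
4     Jon      8            10
Taking the value at position 0, column 'hours_plus_2' gives 4.

4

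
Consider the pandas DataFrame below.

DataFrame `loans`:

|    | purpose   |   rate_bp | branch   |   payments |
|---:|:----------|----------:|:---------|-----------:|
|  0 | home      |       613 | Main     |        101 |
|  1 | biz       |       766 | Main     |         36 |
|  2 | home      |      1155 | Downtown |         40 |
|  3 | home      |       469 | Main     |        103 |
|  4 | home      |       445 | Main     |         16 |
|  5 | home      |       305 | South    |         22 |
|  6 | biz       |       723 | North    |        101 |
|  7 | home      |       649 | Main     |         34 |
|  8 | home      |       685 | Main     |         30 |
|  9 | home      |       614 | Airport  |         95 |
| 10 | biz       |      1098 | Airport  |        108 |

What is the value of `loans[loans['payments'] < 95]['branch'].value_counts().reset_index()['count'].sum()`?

6

filter rows where payments < 95:
  purpose  rate_bp    branch  payments
1     biz      766      Main        36
2    home     1155  Downtown        40
4    home      445      Main        16
5    home      305     South        22
7    home      649      Main        34
8    home      685      Main        30
value_counts of branch:
branch
Main        4
Downtown    1
South       1
Name: count, dtype: int64
reset_index():
     branch  count
0      Main      4
1  Downtown      1
2     South      1
Reading off the sum of column 'count', we get 6.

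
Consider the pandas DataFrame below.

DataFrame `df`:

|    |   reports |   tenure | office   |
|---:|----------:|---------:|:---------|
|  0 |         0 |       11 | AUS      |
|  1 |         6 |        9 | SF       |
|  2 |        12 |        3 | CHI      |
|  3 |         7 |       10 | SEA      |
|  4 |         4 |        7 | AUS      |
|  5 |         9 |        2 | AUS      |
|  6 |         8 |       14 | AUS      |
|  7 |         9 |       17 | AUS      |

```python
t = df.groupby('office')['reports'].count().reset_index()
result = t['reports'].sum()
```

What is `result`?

8

group by office, count of reports:
office
AUS    5
CHI    1
SEA    1
SF     1
Name: reports, dtype: int64
reset_index():
  office  reports
0    AUS        5
1    CHI        1
2    SEA        1
3     SF        1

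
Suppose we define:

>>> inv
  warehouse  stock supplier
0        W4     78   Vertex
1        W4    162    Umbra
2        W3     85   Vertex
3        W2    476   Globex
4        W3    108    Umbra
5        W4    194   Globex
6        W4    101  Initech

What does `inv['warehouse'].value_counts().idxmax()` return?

W4

value_counts of warehouse:
warehouse
W4    4
W3    2
W2    1
Name: count, dtype: int64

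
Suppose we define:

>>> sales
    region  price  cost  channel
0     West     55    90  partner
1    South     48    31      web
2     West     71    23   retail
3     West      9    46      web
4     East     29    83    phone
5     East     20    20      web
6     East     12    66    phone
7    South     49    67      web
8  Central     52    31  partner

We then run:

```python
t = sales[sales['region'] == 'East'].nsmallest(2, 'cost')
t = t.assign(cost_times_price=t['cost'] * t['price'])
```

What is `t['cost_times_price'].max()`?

filter rows where region == 'East':
  region  price  cost channel
4   East     29    83   phone
5   East     20    20     web
6   East     12    66   phone
take 2 rows with smallest cost:
  region  price  cost channel
5   East     20    20     web
6   East     12    66   phone
add column cost_times_price = t['cost'] * t['price']:
  region  price  cost channel  cost_times_price
5   East     20    20     web               400
6   East     12    66   phone               792
Reading off the max of column 'cost_times_price', we get 792.

792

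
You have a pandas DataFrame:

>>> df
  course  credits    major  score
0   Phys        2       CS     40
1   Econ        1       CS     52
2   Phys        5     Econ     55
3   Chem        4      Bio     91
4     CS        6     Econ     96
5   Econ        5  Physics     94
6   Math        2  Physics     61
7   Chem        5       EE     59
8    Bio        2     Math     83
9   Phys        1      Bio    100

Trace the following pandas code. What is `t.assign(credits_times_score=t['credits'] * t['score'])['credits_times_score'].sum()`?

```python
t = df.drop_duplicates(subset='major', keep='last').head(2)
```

628

drop duplicate major (keep=last):
  course  credits    major  score
1   Econ        1       CS     52
4     CS        6     Econ     96
6   Math        2  Physics     61
7   Chem        5       EE     59
8    Bio        2     Math     83
9   Phys        1      Bio    100
take first 2 rows:
  course  credits major  score
1   Econ        1    CS     52
4     CS        6  Econ     96
add column credits_times_score = t['credits'] * t['score']:
  course  credits major  score  credits_times_score
1   Econ        1    CS     52                   52
4     CS        6  Econ     96                  576
The sum of column 'credits_times_score' is 628.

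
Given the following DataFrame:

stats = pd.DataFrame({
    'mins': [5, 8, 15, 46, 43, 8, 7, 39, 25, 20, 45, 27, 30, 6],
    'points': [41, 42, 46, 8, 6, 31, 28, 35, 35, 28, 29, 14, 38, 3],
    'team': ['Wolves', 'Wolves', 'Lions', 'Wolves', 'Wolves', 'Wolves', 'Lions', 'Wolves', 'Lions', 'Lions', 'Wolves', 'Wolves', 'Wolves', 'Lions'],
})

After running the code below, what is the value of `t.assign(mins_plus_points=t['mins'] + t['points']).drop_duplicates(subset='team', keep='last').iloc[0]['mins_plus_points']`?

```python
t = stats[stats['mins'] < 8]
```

filter rows where mins < 8:
    mins  points    team
0      5      41  Wolves
6      7      28   Lions
13     6       3   Lions
add column mins_plus_points = t['mins'] + t['points']:
    mins  points    team  mins_plus_points
0      5      41  Wolves                46
6      7      28   Lions                35
13     6       3   Lions                 9
drop duplicate team (keep=last):
    mins  points    team  mins_plus_points
0      5      41  Wolves                46
13     6       3   Lions                 9
Hence 46.

46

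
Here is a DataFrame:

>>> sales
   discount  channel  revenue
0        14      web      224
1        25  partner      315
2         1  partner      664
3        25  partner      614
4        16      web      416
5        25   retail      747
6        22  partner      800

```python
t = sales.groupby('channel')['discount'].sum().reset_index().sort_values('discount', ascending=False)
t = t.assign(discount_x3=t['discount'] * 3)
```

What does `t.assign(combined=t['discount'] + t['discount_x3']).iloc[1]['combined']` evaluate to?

120

group by channel, sum of discount:
channel
partner    73
retail     25
web        30
Name: discount, dtype: int64
reset_index():
   channel  discount
0  partner        73
1   retail        25
2      web        30
sort by discount descending:
   channel  discount
0  partner        73
2      web        30
1   retail        25
add column discount_x3 = t['discount'] * 3:
   channel  discount  discount_x3
0  partner        73          219
2      web        30           90
1   retail        25           75
add column combined = t['discount'] + t['discount_x3']:
   channel  discount  discount_x3  combined
0  partner        73          219       292
2      web        30           90       120
1   retail        25           75       100
value at position 1, column 'combined' → 120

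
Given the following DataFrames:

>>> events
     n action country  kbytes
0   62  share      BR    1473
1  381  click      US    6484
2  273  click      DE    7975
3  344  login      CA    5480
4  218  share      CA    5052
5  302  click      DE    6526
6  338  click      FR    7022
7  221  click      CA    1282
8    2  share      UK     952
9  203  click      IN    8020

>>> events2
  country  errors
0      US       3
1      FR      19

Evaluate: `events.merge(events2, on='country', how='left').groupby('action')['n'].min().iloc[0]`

203

merge on 'country' (how='left') → 10 rows:
     n action country  kbytes  errors
0   62  share      BR    1473     NaN
1  381  click      US    6484     3.0
2  273  click      DE    7975     NaN
3  344  login      CA    5480     NaN
4  218  share      CA    5052     NaN
5  302  click      DE    6526     NaN
6  338  click      FR    7022    19.0
7  221  click      CA    1282     NaN
8    2  share      UK     952     NaN
9  203  click      IN    8020     NaN
group by action, min of n:
action
click    203
login    344
share      2
Name: n, dtype: int64
Finally, value at position 0 = 203.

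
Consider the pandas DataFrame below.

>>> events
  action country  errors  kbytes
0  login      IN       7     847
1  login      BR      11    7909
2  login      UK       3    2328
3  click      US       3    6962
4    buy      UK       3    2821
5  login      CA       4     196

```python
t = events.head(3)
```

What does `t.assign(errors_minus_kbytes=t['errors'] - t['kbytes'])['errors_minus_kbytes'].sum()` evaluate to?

-11063

take first 3 rows:
  action country  errors  kbytes
0  login      IN       7     847
1  login      BR      11    7909
2  login      UK       3    2328
add column errors_minus_kbytes = t['errors'] - t['kbytes']:
  action country  errors  kbytes  errors_minus_kbytes
0  login      IN       7     847                 -840
1  login      BR      11    7909                -7898
2  login      UK       3    2328                -2325
Reading off the sum of column 'errors_minus_kbytes', we get -11063.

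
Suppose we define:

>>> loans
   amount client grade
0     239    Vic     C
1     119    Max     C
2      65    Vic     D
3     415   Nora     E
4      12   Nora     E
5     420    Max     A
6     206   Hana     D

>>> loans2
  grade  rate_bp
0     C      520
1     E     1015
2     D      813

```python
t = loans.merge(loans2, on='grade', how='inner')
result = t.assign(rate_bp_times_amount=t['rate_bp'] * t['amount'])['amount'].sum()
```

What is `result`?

merge on 'grade' (how='inner') → 6 rows:
   amount client grade  rate_bp
0     239    Vic     C      520
1     119    Max     C      520
2      65    Vic     D      813
3     415   Nora     E     1015
4      12   Nora     E     1015
5     206   Hana     D      813
add column rate_bp_times_amount = t['rate_bp'] * t['amount']:
   amount client grade  rate_bp  rate_bp_times_amount
0     239    Vic     C      520                124280
1     119    Max     C      520                 61880
2      65    Vic     D      813                 52845
3     415   Nora     E     1015                421225
4      12   Nora     E     1015                 12180
5     206   Hana     D      813                167478
Taking the sum of column 'amount' gives 1056.

1056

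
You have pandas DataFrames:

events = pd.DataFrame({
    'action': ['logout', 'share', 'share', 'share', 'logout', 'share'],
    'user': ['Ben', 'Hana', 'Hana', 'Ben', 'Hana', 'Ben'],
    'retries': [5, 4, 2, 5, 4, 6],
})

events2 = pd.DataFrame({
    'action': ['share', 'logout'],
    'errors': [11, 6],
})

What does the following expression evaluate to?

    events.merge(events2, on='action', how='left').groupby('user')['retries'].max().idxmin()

Hana

merge on 'action' (how='left') → 6 rows:
   action  user  retries  errors
0  logout   Ben        5       6
1   share  Hana        4      11
2   share  Hana        2      11
3   share   Ben        5      11
4  logout  Hana        4       6
5   share   Ben        6      11
group by user, max of retries:
user
Ben     6
Hana    4
Name: retries, dtype: int64
Reading off the label with the smallest value, we get Hana.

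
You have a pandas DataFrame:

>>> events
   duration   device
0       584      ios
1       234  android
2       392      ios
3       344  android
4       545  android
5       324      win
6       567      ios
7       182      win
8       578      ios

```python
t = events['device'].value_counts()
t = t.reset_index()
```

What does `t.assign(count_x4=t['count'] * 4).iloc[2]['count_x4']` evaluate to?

8

value_counts of device:
device
ios        4
android    3
win        2
Name: count, dtype: int64
reset_index():
    device  count
0      ios      4
1  android      3
2      win      2
add column count_x4 = t['count'] * 4:
    device  count  count_x4
0      ios      4        16
1  android      3        12
2      win      2         8
Then the value at position 2, column 'count_x4': 8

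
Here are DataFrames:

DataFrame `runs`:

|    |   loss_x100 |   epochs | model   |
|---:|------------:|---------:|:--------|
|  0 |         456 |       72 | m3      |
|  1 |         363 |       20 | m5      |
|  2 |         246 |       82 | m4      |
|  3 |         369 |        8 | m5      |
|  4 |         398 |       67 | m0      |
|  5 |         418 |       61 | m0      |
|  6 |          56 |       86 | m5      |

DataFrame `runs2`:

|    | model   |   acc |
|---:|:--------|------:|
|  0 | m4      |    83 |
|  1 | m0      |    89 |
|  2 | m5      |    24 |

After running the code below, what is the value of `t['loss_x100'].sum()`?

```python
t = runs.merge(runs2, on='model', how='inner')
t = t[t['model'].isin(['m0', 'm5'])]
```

merge on 'model' (how='inner') → 6 rows:
   loss_x100  epochs model  acc
0        363      20    m5   24
1        246      82    m4   83
2        369       8    m5   24
3        398      67    m0   89
4        418      61    m0   89
5         56      86    m5   24
filter rows where model in ['m0', 'm5']:
   loss_x100  epochs model  acc
0        363      20    m5   24
2        369       8    m5   24
3        398      67    m0   89
4        418      61    m0   89
5         56      86    m5   24
Hence 1604.

1604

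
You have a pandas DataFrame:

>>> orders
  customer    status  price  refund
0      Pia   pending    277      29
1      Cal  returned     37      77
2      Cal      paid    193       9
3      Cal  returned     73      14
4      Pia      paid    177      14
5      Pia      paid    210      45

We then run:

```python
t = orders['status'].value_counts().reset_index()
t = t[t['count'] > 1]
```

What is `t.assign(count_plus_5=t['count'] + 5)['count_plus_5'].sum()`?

15

value_counts of status:
status
paid        3
returned    2
pending     1
Name: count, dtype: int64
reset_index():
     status  count
0      paid      3
1  returned      2
2   pending      1
filter rows where count > 1:
     status  count
0      paid      3
1  returned      2
add column count_plus_5 = t['count'] + 5:
     status  count  count_plus_5
0      paid      3             8
1  returned      2             7
Finally, sum of column 'count_plus_5' = 15.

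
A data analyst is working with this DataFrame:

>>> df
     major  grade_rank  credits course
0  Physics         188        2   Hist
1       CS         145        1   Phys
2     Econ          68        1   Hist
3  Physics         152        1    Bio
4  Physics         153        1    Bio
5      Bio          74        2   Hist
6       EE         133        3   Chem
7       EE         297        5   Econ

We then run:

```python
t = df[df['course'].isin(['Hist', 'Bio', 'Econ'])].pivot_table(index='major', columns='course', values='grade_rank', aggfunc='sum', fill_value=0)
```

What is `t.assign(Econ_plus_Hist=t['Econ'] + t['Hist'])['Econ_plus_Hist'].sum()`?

627

filter rows where course in ['Hist', 'Bio', 'Econ']:
     major  grade_rank  credits course
0  Physics         188        2   Hist
2     Econ          68        1   Hist
3  Physics         152        1    Bio
4  Physics         153        1    Bio
5      Bio          74        2   Hist
7       EE         297        5   Econ
pivot: rows=major, cols=course, sum(grade_rank):
course   Bio  Econ  Hist
major                   
Bio        0     0    74
EE         0   297     0
Econ       0     0    68
Physics  305     0   188
add column Econ_plus_Hist = t['Econ'] + t['Hist']:
course   Bio  Econ  Hist  Econ_plus_Hist
major                                   
Bio        0     0    74              74
EE         0   297     0             297
Econ       0     0    68              68
Physics  305     0   188             188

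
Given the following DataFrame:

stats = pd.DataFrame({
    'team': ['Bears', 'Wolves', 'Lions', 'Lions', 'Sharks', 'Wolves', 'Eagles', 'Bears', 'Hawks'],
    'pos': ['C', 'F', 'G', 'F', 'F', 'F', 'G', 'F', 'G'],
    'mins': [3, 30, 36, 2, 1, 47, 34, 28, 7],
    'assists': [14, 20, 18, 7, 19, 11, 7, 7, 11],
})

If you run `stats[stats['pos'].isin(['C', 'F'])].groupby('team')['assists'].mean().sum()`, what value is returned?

filter rows where pos in ['C', 'F']:
     team pos  mins  assists
0   Bears   C     3       14
1  Wolves   F    30       20
3   Lions   F     2        7
4  Sharks   F     1       19
5  Wolves   F    47       11
7   Bears   F    28        7
group by team, mean of assists:
team
Bears     10.5
Lions      7.0
Sharks    19.0
Wolves    15.5
Name: assists, dtype: float64
Hence 52.0.

52.0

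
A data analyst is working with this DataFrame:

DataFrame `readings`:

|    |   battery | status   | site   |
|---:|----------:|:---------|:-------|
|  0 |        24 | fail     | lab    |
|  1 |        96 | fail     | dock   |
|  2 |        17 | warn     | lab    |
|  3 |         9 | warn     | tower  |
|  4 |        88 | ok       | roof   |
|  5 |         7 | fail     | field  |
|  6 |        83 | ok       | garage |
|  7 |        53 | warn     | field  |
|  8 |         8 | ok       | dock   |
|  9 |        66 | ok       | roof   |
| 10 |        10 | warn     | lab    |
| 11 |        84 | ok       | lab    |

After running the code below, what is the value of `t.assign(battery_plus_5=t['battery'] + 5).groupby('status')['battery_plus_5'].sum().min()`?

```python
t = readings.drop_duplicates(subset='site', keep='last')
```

drop duplicate site (keep=last):
    battery status    site
3         9   warn   tower
6        83     ok  garage
7        53   warn   field
8         8     ok    dock
9        66     ok    roof
11       84     ok     lab
add column battery_plus_5 = t['battery'] + 5:
    battery status    site  battery_plus_5
3         9   warn   tower              14
6        83     ok  garage              88
7        53   warn   field              58
8         8     ok    dock              13
9        66     ok    roof              71
11       84     ok     lab              89
group by status, sum of battery_plus_5:
status
ok      261
warn     72
Name: battery_plus_5, dtype: int64
Reading off the min of the resulting series, we get 72.

72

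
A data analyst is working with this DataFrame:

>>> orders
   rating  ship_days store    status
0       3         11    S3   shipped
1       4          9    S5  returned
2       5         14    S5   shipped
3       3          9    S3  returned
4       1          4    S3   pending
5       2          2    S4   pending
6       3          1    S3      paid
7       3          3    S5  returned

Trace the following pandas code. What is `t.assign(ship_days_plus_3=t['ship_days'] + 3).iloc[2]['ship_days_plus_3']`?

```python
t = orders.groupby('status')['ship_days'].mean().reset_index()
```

group by status, mean of ship_days:
status
paid         1.0
pending      3.0
returned     7.0
shipped     12.5
Name: ship_days, dtype: float64
reset_index():
     status  ship_days
0      paid        1.0
1   pending        3.0
2  returned        7.0
3   shipped       12.5
add column ship_days_plus_3 = t['ship_days'] + 3:
     status  ship_days  ship_days_plus_3
0      paid        1.0               4.0
1   pending        3.0               6.0
2  returned        7.0              10.0
3   shipped       12.5              15.5

10.0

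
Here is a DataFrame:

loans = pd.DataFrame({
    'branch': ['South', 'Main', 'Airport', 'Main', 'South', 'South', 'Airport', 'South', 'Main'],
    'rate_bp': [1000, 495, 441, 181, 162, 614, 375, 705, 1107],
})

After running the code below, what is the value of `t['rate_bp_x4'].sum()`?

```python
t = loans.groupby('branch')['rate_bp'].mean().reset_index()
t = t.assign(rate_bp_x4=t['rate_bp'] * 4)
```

6490.33333333

group by branch, mean of rate_bp:
branch
Airport    408.000000
Main       594.333333
South      620.250000
Name: rate_bp, dtype: float64
reset_index():
    branch     rate_bp
0  Airport  408.000000
1     Main  594.333333
2    South  620.250000
add column rate_bp_x4 = t['rate_bp'] * 4:
    branch     rate_bp   rate_bp_x4
0  Airport  408.000000  1632.000000
1     Main  594.333333  2377.333333
2    South  620.250000  2481.000000
The sum of column 'rate_bp_x4' is 6490.33333333.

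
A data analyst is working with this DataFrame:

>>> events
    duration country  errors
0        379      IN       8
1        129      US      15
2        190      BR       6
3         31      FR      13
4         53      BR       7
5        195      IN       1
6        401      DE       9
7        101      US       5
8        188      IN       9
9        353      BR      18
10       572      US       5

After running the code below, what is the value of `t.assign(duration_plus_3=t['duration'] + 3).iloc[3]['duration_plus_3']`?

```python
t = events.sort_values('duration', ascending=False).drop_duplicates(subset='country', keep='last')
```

56

sort by duration descending:
    duration country  errors
10       572      US       5
6        401      DE       9
0        379      IN       8
9        353      BR      18
5        195      IN       1
2        190      BR       6
8        188      IN       9
1        129      US      15
7        101      US       5
4         53      BR       7
3         31      FR      13
drop duplicate country (keep=last):
   duration country  errors
6       401      DE       9
8       188      IN       9
7       101      US       5
4        53      BR       7
3        31      FR      13
add column duration_plus_3 = t['duration'] + 3:
   duration country  errors  duration_plus_3
6       401      DE       9              404
8       188      IN       9              191
7       101      US       5              104
4        53      BR       7               56
3        31      FR      13               34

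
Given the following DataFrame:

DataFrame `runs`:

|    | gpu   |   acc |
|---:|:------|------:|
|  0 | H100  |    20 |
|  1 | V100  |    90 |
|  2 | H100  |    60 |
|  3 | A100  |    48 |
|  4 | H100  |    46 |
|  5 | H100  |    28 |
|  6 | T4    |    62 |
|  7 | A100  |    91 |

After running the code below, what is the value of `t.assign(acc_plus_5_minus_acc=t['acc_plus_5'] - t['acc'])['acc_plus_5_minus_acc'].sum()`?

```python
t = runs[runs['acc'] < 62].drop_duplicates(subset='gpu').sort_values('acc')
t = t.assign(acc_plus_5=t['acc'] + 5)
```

filter rows where acc < 62:
    gpu  acc
0  H100   20
2  H100   60
3  A100   48
4  H100   46
5  H100   28
drop duplicate gpu (keep=first):
    gpu  acc
0  H100   20
3  A100   48
sort by acc:
    gpu  acc
0  H100   20
3  A100   48
add column acc_plus_5 = t['acc'] + 5:
    gpu  acc  acc_plus_5
0  H100   20          25
3  A100   48          53
add column acc_plus_5_minus_acc = t['acc_plus_5'] - t['acc']:
    gpu  acc  acc_plus_5  acc_plus_5_minus_acc
0  H100   20          25                     5
3  A100   48          53                     5
Reading off the sum of column 'acc_plus_5_minus_acc', we get 10.

10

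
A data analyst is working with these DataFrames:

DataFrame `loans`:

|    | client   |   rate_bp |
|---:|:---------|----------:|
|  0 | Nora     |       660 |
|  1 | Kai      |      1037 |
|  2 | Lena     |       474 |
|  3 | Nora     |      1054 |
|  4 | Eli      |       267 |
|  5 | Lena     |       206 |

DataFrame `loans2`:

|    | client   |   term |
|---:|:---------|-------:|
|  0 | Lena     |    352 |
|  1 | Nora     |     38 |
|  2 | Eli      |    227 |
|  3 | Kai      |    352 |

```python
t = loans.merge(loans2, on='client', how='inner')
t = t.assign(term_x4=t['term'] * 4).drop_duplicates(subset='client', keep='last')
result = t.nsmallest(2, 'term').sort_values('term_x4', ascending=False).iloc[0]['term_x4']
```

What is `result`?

908

merge on 'client' (how='inner') → 6 rows:
  client  rate_bp  term
0   Nora      660    38
1    Kai     1037   352
2   Lena      474   352
3   Nora     1054    38
4    Eli      267   227
5   Lena      206   352
add column term_x4 = t['term'] * 4:
  client  rate_bp  term  term_x4
0   Nora      660    38      152
1    Kai     1037   352     1408
2   Lena      474   352     1408
3   Nora     1054    38      152
4    Eli      267   227      908
5   Lena      206   352     1408
drop duplicate client (keep=last):
  client  rate_bp  term  term_x4
1    Kai     1037   352     1408
3   Nora     1054    38      152
4    Eli      267   227      908
5   Lena      206   352     1408
take 2 rows with smallest term:
  client  rate_bp  term  term_x4
3   Nora     1054    38      152
4    Eli      267   227      908
sort by term_x4 descending:
  client  rate_bp  term  term_x4
4    Eli      267   227      908
3   Nora     1054    38      152
value at position 0, column 'term_x4' → 908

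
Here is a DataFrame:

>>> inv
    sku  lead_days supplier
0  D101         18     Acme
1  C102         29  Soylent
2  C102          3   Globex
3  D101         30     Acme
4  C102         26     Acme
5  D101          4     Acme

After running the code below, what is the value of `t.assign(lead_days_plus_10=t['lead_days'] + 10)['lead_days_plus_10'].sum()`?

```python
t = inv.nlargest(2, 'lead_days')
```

79

take 2 rows with largest lead_days:
    sku  lead_days supplier
3  D101         30     Acme
1  C102         29  Soylent
add column lead_days_plus_10 = t['lead_days'] + 10:
    sku  lead_days supplier  lead_days_plus_10
3  D101         30     Acme                 40
1  C102         29  Soylent                 39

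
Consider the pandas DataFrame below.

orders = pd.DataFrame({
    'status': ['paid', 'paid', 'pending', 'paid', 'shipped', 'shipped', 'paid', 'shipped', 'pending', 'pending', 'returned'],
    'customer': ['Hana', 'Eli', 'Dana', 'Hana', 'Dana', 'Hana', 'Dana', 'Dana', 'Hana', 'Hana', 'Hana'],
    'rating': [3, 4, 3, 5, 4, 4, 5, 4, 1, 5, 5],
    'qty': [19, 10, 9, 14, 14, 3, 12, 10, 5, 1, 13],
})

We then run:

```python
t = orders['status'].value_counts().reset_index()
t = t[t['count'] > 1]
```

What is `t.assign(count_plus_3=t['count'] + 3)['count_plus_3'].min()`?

6

value_counts of status:
status
paid        4
pending     3
shipped     3
returned    1
Name: count, dtype: int64
reset_index():
     status  count
0      paid      4
1   pending      3
2   shipped      3
3  returned      1
filter rows where count > 1:
    status  count
0     paid      4
1  pending      3
2  shipped      3
add column count_plus_3 = t['count'] + 3:
    status  count  count_plus_3
0     paid      4             7
1  pending      3             6
2  shipped      3             6
Taking the min of column 'count_plus_3' gives 6.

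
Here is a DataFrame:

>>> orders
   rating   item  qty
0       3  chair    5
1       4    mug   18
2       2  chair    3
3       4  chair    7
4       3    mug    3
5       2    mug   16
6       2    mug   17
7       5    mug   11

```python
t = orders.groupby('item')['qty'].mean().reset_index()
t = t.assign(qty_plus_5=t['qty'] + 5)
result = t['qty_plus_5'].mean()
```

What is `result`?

group by item, mean of qty:
item
chair     5.0
mug      13.0
Name: qty, dtype: float64
reset_index():
    item   qty
0  chair   5.0
1    mug  13.0
add column qty_plus_5 = t['qty'] + 5:
    item   qty  qty_plus_5
0  chair   5.0        10.0
1    mug  13.0        18.0
mean of column 'qty_plus_5' → 14.0

14.0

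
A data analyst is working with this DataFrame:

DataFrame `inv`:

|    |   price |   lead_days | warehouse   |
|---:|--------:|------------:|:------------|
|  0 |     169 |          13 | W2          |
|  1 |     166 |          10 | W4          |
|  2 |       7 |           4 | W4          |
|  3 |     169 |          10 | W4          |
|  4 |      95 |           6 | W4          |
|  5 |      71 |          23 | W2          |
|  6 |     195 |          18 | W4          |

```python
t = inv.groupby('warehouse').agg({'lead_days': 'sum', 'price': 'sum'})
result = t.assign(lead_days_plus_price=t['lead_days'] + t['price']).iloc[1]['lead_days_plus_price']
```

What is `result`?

group by warehouse: sum(lead_days), sum(price):
           lead_days  price
warehouse                  
W2                36    240
W4                48    632
add column lead_days_plus_price = t['lead_days'] + t['price']:
           lead_days  price  lead_days_plus_price
warehouse                                        
W2                36    240                   276
W4                48    632                   680
Finally, value at position 1, column 'lead_days_plus_price' = 680.

680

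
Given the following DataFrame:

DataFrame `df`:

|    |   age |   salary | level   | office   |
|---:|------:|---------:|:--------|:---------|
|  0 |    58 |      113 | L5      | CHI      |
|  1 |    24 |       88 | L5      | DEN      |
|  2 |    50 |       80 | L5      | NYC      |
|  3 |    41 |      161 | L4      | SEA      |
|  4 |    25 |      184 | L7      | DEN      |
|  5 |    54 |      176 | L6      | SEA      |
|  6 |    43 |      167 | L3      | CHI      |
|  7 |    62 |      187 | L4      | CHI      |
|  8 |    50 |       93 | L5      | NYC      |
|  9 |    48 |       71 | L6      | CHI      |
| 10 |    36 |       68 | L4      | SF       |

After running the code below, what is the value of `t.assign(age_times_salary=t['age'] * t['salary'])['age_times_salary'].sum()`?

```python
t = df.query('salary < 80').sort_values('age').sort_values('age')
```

filter rows where salary < 80:
    age  salary level office
9    48      71    L6    CHI
10   36      68    L4     SF
sort by age:
    age  salary level office
10   36      68    L4     SF
9    48      71    L6    CHI
sort by age:
    age  salary level office
10   36      68    L4     SF
9    48      71    L6    CHI
add column age_times_salary = t['age'] * t['salary']:
    age  salary level office  age_times_salary
10   36      68    L4     SF              2448
9    48      71    L6    CHI              3408
Reading off the sum of column 'age_times_salary', we get 5856.

5856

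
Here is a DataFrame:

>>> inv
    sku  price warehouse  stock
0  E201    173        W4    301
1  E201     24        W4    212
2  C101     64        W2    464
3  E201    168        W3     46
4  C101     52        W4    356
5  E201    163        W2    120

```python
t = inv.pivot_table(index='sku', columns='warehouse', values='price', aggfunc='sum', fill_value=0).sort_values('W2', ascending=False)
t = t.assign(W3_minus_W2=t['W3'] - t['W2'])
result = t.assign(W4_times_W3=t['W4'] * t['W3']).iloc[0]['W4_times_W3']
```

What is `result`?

33096

pivot: rows=sku, cols=warehouse, sum(price):
warehouse   W2   W3   W4
sku                     
C101        64    0   52
E201       163  168  197
sort by W2 descending:
warehouse   W2   W3   W4
sku                     
E201       163  168  197
C101        64    0   52
add column W3_minus_W2 = t['W3'] - t['W2']:
warehouse   W2   W3   W4  W3_minus_W2
sku                                  
E201       163  168  197            5
C101        64    0   52          -64
add column W4_times_W3 = t['W4'] * t['W3']:
warehouse   W2   W3   W4  W3_minus_W2  W4_times_W3
sku                                               
E201       163  168  197            5        33096
C101        64    0   52          -64            0
Then the value at position 0, column 'W4_times_W3': 33096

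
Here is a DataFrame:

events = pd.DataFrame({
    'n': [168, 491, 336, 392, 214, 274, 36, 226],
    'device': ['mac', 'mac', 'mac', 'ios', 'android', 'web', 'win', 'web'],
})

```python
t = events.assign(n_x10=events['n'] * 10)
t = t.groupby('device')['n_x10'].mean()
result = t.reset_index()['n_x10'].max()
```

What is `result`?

add column n_x10 = events['n'] * 10:
     n   device  n_x10
0  168      mac   1680
1  491      mac   4910
2  336      mac   3360
3  392      ios   3920
4  214  android   2140
5  274      web   2740
6   36      win    360
7  226      web   2260
group by device, mean of n_x10:
device
android    2140.000000
ios        3920.000000
mac        3316.666667
web        2500.000000
win         360.000000
Name: n_x10, dtype: float64
reset_index():
    device        n_x10
0  android  2140.000000
1      ios  3920.000000
2      mac  3316.666667
3      web  2500.000000
4      win   360.000000
max of column 'n_x10' → 3920.0

3920.0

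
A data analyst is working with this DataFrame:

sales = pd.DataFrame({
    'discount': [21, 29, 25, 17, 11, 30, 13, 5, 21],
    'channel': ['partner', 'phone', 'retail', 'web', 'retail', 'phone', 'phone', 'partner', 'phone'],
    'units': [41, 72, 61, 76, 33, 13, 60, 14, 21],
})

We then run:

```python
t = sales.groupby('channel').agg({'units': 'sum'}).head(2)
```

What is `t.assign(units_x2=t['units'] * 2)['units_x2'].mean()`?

group by channel, sum of units:
         units
channel       
partner     55
phone      166
retail      94
web         76
take first 2 rows:
         units
channel       
partner     55
phone      166
add column units_x2 = t['units'] * 2:
         units  units_x2
channel                 
partner     55       110
phone      166       332

221.0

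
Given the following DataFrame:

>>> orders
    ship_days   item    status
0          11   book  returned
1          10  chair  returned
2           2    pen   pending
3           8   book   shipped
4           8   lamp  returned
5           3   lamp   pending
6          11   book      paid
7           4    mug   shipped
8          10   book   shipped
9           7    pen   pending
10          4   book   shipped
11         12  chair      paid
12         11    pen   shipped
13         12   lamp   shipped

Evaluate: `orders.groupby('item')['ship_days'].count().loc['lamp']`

3

group by item, count of ship_days:
item
book     5
chair    2
lamp     3
mug      1
pen      3
Name: ship_days, dtype: int64
Hence 3.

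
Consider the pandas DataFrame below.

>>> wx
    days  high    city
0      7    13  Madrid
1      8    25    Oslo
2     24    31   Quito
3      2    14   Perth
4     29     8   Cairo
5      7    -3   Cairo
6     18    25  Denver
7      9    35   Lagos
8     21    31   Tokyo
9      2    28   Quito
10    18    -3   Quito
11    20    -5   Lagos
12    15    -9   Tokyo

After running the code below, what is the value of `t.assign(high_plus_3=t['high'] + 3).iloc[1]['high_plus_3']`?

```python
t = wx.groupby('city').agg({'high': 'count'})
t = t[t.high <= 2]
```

group by city, count of high:
        high
city        
Cairo      2
Denver     1
Lagos      2
Madrid     1
Oslo       1
Perth      1
Quito      3
Tokyo      2
filter rows where high <= 2:
        high
city        
Cairo      2
Denver     1
Lagos      2
Madrid     1
Oslo       1
Perth      1
Tokyo      2
add column high_plus_3 = t['high'] + 3:
        high  high_plus_3
city                     
Cairo      2            5
Denver     1            4
Lagos      2            5
Madrid     1            4
Oslo       1            4
Perth      1            4
Tokyo      2            5

4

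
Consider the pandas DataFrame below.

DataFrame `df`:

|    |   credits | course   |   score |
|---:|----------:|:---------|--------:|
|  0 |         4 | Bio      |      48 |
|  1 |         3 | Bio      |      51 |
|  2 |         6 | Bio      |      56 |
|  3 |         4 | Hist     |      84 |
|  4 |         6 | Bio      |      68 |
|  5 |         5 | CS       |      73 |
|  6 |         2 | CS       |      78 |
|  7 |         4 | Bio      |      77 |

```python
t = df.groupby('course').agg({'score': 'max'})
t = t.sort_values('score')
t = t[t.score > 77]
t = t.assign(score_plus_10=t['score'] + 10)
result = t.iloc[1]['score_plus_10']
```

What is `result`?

94

group by course, max of score:
        score
course       
Bio        77
CS         78
Hist       84
sort by score:
        score
course       
Bio        77
CS         78
Hist       84
filter rows where score > 77:
        score
course       
CS         78
Hist       84
add column score_plus_10 = t['score'] + 10:
        score  score_plus_10
course                      
CS         78             88
Hist       84             94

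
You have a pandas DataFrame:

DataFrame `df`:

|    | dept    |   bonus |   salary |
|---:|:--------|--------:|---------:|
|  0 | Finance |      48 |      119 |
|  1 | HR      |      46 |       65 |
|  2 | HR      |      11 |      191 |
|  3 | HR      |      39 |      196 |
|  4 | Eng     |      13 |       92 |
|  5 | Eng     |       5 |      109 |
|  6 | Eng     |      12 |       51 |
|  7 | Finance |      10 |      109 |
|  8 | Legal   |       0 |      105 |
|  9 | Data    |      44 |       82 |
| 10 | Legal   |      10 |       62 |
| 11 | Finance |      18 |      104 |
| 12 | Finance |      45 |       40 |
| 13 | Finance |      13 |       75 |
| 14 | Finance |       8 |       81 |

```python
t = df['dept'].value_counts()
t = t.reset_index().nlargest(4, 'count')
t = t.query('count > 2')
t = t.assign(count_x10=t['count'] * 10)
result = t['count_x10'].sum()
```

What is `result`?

value_counts of dept:
dept
Finance    6
HR         3
Eng        3
Legal      2
Data       1
Name: count, dtype: int64
reset_index():
      dept  count
0  Finance      6
1       HR      3
2      Eng      3
3    Legal      2
4     Data      1
take 4 rows with largest count:
      dept  count
0  Finance      6
1       HR      3
2      Eng      3
3    Legal      2
filter rows where count > 2:
      dept  count
0  Finance      6
1       HR      3
2      Eng      3
add column count_x10 = t['count'] * 10:
      dept  count  count_x10
0  Finance      6         60
1       HR      3         30
2      Eng      3         30
Hence 120.

120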